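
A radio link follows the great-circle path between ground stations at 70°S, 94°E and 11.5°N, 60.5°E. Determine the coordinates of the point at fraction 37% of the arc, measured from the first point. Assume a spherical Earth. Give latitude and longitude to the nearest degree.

Write both endpoints as unit vectors p₁, p₂ with components (cos φ cos λ, cos φ sin λ, sin φ).
The central angle between the endpoints is δ = arccos(p₁·p₂) ≈ 1.479 rad (84.7°).
Interpolate at f = 0.37 with slerp weights a = sin((1−f)δ)/sin δ ≈ 0.806, b = sin(fδ)/sin δ ≈ 0.522.
p = a·p₁ + b·p₂ ≈ (0.233, 0.721, -0.653); φ = arcsin(p_z) ≈ -40.78°, λ = atan2(p_y, p_x) ≈ 72.09°.

≈ 41°S, 72°E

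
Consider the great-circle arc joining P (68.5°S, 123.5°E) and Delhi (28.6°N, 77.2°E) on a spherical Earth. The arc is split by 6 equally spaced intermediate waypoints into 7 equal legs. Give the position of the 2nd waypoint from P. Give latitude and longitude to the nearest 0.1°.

≈ (42.4°S, 97.9°E)

Write both endpoints as unit vectors p₁, p₂ with components (cos φ cos λ, cos φ sin λ, sin φ).
The central angle between the endpoints is δ = arccos(p₁·p₂) ≈ 1.796 rad (102.9°).
Interpolate at f = 2/7 with slerp weights a = sin((1−f)δ)/sin δ ≈ 0.984, b = sin(fδ)/sin δ ≈ 0.504.
p = a·p₁ + b·p₂ ≈ (-0.101, 0.732, -0.674); φ = arcsin(p_z) ≈ -42.38°, λ = atan2(p_y, p_x) ≈ 97.86°.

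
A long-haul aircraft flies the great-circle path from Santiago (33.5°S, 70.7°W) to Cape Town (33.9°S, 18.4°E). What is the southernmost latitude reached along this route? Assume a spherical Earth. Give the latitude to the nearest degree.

The great circle lies in the plane with unit normal n̂ = (p₁ × p₂)/|p₁ × p₂|.
Here n̂_z ≈ +0.730; the vertex latitude is φ_max = arccos|n̂_z| ≈ 43.1°.

≈ 43°S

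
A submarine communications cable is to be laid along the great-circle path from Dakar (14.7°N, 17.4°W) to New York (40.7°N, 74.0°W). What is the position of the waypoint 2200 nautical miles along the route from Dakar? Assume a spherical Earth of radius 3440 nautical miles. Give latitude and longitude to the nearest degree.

≈ (35°N, 51°W)

Convert each endpoint to a unit vector on the sphere (x = cos φ cos λ, y = cos φ sin λ, z = sin φ).
The central angle between the endpoints is δ = arccos(p₁·p₂) ≈ 0.965 rad (55.3°). The total great-circle distance is δ·R ≈ 0.965 × 3440 ≈ 3321 nmi, so the target fraction is f = 2200/3321 ≈ 0.663.
Interpolate at f ≈ 0.663 with slerp weights a = sin((1−f)δ)/sin δ ≈ 0.389, b = sin(fδ)/sin δ ≈ 0.726.
p = a·p₁ + b·p₂ ≈ (0.511, -0.642, 0.572); φ = arcsin(p_z) ≈ 34.90°, λ = atan2(p_y, p_x) ≈ -51.47°.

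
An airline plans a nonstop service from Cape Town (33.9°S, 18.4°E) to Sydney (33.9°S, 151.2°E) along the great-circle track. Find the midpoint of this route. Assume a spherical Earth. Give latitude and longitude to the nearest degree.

Write both endpoints as unit vectors p₁, p₂ with components (cos φ cos λ, cos φ sin λ, sin φ).
The central angle between the endpoints is δ = arccos(p₁·p₂) ≈ 1.728 rad (99.0°).
Interpolate at f = 1/2 with slerp weights a = sin((1−f)δ)/sin δ ≈ 0.770, b = sin(fδ)/sin δ ≈ 0.770.
p = a·p₁ + b·p₂ ≈ (0.046, 0.510, -0.859); φ = arcsin(p_z) ≈ -59.21°, λ = atan2(p_y, p_x) ≈ 84.80°.

≈ (59°S, 85°E)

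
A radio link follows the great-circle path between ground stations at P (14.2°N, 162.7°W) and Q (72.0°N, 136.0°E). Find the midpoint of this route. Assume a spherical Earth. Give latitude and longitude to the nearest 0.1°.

The haversine formula gives a central angle δ ≈ 1.184 rad (67.8°) between the endpoints.
Interpolate at f = 1/2 with slerp weights a = sin((1−f)δ)/sin δ ≈ 0.603, b = sin(fδ)/sin δ ≈ 0.603.
p = a·p₁ + b·p₂ ≈ (-0.692, -0.044, 0.721); φ = arcsin(p_z) ≈ 46.13°, λ = atan2(p_y, p_x) ≈ -176.33°.

≈ (46.1°N, 176.3°W)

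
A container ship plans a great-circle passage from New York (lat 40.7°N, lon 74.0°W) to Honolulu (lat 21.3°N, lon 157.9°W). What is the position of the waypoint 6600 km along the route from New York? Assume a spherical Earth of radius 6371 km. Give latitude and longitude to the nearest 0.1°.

Write both endpoints as unit vectors p₁, p₂ with components (cos φ cos λ, cos φ sin λ, sin φ).
The central angle between the endpoints is δ = arccos(p₁·p₂) ≈ 1.254 rad (71.8°). The total great-circle distance is δ·R ≈ 1.254 × 6371 ≈ 7986 km, so the target fraction is f = 6600/7986 ≈ 0.826.
Interpolate at f ≈ 0.826 with slerp weights a = sin((1−f)δ)/sin δ ≈ 0.227, b = sin(fδ)/sin δ ≈ 0.906.
p = a·p₁ + b·p₂ ≈ (-0.734, -0.483, 0.477); φ = arcsin(p_z) ≈ 28.50°, λ = atan2(p_y, p_x) ≈ -146.66°.

≈ lat 28.5°N, lon 146.7°W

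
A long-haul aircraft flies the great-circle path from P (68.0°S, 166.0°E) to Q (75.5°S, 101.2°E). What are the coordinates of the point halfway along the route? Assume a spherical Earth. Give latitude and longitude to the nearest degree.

Convert each endpoint to a unit vector on the sphere (x = cos φ cos λ, y = cos φ sin λ, z = sin φ).
The central angle between the endpoints is δ = arccos(p₁·p₂) ≈ 0.355 rad (20.3°).
Interpolate at f = 1/2 with slerp weights a = sin((1−f)δ)/sin δ ≈ 0.508, b = sin(fδ)/sin δ ≈ 0.508.
p = a·p₁ + b·p₂ ≈ (-0.209, 0.171, -0.963); φ = arcsin(p_z) ≈ -74.32°, λ = atan2(p_y, p_x) ≈ 140.79°.

≈ (74°S, 141°E)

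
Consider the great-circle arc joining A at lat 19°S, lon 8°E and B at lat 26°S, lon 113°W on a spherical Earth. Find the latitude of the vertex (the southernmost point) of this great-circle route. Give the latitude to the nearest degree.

≈ 40°S

The great circle lies in the plane with unit normal n̂ = (p₁ × p₂)/|p₁ × p₂|.
Here n̂_z ≈ -0.762; the vertex latitude is φ_max = arccos|n̂_z| ≈ 40.3°.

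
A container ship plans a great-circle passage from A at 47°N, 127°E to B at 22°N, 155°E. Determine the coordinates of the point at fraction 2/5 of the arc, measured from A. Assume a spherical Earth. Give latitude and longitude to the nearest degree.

Convert each endpoint to a unit vector on the sphere (x = cos φ cos λ, y = cos φ sin λ, z = sin φ).
The central angle between the endpoints is δ = arccos(p₁·p₂) ≈ 0.588 rad (33.7°).
Interpolate at f = 2/5 with slerp weights a = sin((1−f)δ)/sin δ ≈ 0.623, b = sin(fδ)/sin δ ≈ 0.420.
p = a·p₁ + b·p₂ ≈ (-0.609, 0.504, 0.613); φ = arcsin(p_z) ≈ 37.80°, λ = atan2(p_y, p_x) ≈ 140.38°.

≈ 38°N, 140°E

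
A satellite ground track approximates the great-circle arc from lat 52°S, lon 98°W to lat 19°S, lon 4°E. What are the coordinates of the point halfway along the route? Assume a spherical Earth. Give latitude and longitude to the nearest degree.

≈ lat 48°S, lon 32°W

From cos δ = sin φ₁ sin φ₂ + cos φ₁ cos φ₂ cos Δλ, the central angle is δ ≈ 1.435 rad (82.2°).
Interpolate at f = 1/2 with slerp weights a = sin((1−f)δ)/sin δ ≈ 0.664, b = sin(fδ)/sin δ ≈ 0.664.
p = a·p₁ + b·p₂ ≈ (0.569, -0.361, -0.739); φ = arcsin(p_z) ≈ -47.64°, λ = atan2(p_y, p_x) ≈ -32.38°.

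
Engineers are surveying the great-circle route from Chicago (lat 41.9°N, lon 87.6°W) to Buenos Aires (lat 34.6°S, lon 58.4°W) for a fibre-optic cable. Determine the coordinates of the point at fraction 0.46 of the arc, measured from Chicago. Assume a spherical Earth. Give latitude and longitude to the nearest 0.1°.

≈ lat 6.9°N, lon 73.2°W

Write both endpoints as unit vectors p₁, p₂ with components (cos φ cos λ, cos φ sin λ, sin φ).
The central angle between the endpoints is δ = arccos(p₁·p₂) ≈ 1.415 rad (81.0°).
Interpolate at f = 0.46 with slerp weights a = sin((1−f)δ)/sin δ ≈ 0.700, b = sin(fδ)/sin δ ≈ 0.613.
p = a·p₁ + b·p₂ ≈ (0.286, -0.951, 0.119); φ = arcsin(p_z) ≈ 6.86°, λ = atan2(p_y, p_x) ≈ -73.24°.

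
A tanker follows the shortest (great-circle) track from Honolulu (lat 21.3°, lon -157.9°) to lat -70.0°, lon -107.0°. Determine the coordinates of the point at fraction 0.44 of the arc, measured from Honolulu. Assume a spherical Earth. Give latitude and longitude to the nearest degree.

The haversine formula gives a central angle δ ≈ 1.712 rad (98.1°) between the endpoints.
Interpolate at f = 0.44 with slerp weights a = sin((1−f)δ)/sin δ ≈ 0.827, b = sin(fδ)/sin δ ≈ 0.691.
p = a·p₁ + b·p₂ ≈ (-0.783, -0.516, -0.349); φ = arcsin(p_z) ≈ -20.42°, λ = atan2(p_y, p_x) ≈ -146.62°.

≈ lat -20°, lon -147°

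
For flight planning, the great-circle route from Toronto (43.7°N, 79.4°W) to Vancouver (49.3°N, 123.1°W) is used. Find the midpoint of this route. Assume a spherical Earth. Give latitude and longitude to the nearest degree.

≈ 49°N, 100°W

Write both endpoints as unit vectors p₁, p₂ with components (cos φ cos λ, cos φ sin λ, sin φ).
The central angle between the endpoints is δ = arccos(p₁·p₂) ≈ 0.526 rad (30.2°).
Interpolate at f = 1/2 with slerp weights a = sin((1−f)δ)/sin δ ≈ 0.518, b = sin(fδ)/sin δ ≈ 0.518.
p = a·p₁ + b·p₂ ≈ (-0.116, -0.651, 0.750); φ = arcsin(p_z) ≈ 48.62°, λ = atan2(p_y, p_x) ≈ -100.07°.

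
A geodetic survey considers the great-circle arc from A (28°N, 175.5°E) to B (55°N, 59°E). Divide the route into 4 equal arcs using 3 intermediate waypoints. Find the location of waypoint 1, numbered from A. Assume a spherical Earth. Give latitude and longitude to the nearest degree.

Write both endpoints as unit vectors p₁, p₂ with components (cos φ cos λ, cos φ sin λ, sin φ).
The central angle between the endpoints is δ = arccos(p₁·p₂) ≈ 1.412 rad (80.9°).
Interpolate at f = 1/4 with slerp weights a = sin((1−f)δ)/sin δ ≈ 0.883, b = sin(fδ)/sin δ ≈ 0.350.
p = a·p₁ + b·p₂ ≈ (-0.674, 0.233, 0.701); φ = arcsin(p_z) ≈ 44.52°, λ = atan2(p_y, p_x) ≈ 160.90°.

≈ (45°N, 161°E)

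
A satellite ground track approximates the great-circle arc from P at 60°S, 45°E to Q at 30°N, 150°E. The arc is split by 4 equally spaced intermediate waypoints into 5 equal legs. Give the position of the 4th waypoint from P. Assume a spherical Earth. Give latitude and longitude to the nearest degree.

≈ 9°N, 136°E

Write both endpoints as unit vectors p₁, p₂ with components (cos φ cos λ, cos φ sin λ, sin φ).
The central angle between the endpoints is δ = arccos(p₁·p₂) ≈ 2.147 rad (123.0°).
Interpolate at f = 4/5 with slerp weights a = sin((1−f)δ)/sin δ ≈ 0.497, b = sin(fδ)/sin δ ≈ 1.180.
p = a·p₁ + b·p₂ ≈ (-0.709, 0.687, 0.160); φ = arcsin(p_z) ≈ 9.20°, λ = atan2(p_y, p_x) ≈ 135.94°.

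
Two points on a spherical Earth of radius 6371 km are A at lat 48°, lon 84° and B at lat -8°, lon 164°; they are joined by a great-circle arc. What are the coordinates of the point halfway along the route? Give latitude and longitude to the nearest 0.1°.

≈ lat 25.1°, lon 133.2°

Convert each endpoint to a unit vector on the sphere (x = cos φ cos λ, y = cos φ sin λ, z = sin φ).
The central angle between the endpoints is δ = arccos(p₁·p₂) ≈ 1.559 rad (89.3°).
Interpolate at f = 1/2 with slerp weights a = sin((1−f)δ)/sin δ ≈ 0.703, b = sin(fδ)/sin δ ≈ 0.703.
p = a·p₁ + b·p₂ ≈ (-0.620, 0.660, 0.425); φ = arcsin(p_z) ≈ 25.13°, λ = atan2(p_y, p_x) ≈ 133.22°.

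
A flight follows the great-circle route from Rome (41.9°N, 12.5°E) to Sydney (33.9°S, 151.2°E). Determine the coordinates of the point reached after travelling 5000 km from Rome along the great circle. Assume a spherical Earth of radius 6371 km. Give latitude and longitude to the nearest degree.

The haversine formula gives a central angle δ ≈ 2.562 rad (146.8°) between the endpoints. The total great-circle distance is δ·R ≈ 2.562 × 6371 ≈ 16322 km, so the target fraction is f = 5000/16322 ≈ 0.306.
Interpolate at f ≈ 0.306 with slerp weights a = sin((1−f)δ)/sin δ ≈ 1.787, b = sin(fδ)/sin δ ≈ 1.290.
p = a·p₁ + b·p₂ ≈ (0.360, 0.804, 0.474); φ = arcsin(p_z) ≈ 28.28°, λ = atan2(p_y, p_x) ≈ 65.86°.

≈ 28°N, 66°E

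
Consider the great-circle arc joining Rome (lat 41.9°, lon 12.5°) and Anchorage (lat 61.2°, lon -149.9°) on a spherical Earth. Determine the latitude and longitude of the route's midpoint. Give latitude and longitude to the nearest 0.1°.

The haversine formula gives a central angle δ ≈ 1.325 rad (75.9°) between the endpoints.
Interpolate at f = 1/2 with slerp weights a = sin((1−f)δ)/sin δ ≈ 0.634, b = sin(fδ)/sin δ ≈ 0.634.
p = a·p₁ + b·p₂ ≈ (0.197, -0.051, 0.979); φ = arcsin(p_z) ≈ 78.29°, λ = atan2(p_y, p_x) ≈ -14.56°.

≈ lat 78.3°, lon -14.6°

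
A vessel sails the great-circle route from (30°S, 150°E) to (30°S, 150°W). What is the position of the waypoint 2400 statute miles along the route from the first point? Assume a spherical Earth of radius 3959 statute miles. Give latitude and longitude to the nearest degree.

From cos δ = sin φ₁ sin φ₂ + cos φ₁ cos φ₂ cos Δλ, the central angle is δ ≈ 0.896 rad (51.3°). The total great-circle distance is δ·R ≈ 0.896 × 3959 ≈ 3546 mi, so the target fraction is f = 2400/3546 ≈ 0.677.
Interpolate at f ≈ 0.677 with slerp weights a = sin((1−f)δ)/sin δ ≈ 0.366, b = sin(fδ)/sin δ ≈ 0.730.
p = a·p₁ + b·p₂ ≈ (-0.822, -0.158, -0.548); φ = arcsin(p_z) ≈ -33.21°, λ = atan2(p_y, p_x) ≈ -169.13°.

≈ (33°S, 169°W)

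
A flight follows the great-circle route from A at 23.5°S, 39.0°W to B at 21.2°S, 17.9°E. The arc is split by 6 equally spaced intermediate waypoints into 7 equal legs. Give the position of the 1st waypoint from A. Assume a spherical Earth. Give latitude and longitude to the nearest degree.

Convert each endpoint to a unit vector on the sphere (x = cos φ cos λ, y = cos φ sin λ, z = sin φ).
The central angle between the endpoints is δ = arccos(p₁·p₂) ≈ 0.913 rad (52.3°).
Interpolate at f = 1/7 with slerp weights a = sin((1−f)δ)/sin δ ≈ 0.891, b = sin(fδ)/sin δ ≈ 0.164.
p = a·p₁ + b·p₂ ≈ (0.781, -0.467, -0.415); φ = arcsin(p_z) ≈ -24.50°, λ = atan2(p_y, p_x) ≈ -30.89°.

≈ 25°S, 31°W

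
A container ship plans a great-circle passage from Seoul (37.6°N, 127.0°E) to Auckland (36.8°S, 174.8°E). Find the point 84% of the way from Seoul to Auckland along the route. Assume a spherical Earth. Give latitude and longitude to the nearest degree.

Write both endpoints as unit vectors p₁, p₂ with components (cos φ cos λ, cos φ sin λ, sin φ).
The central angle between the endpoints is δ = arccos(p₁·p₂) ≈ 1.510 rad (86.5°).
Interpolate at f = 0.84 with slerp weights a = sin((1−f)δ)/sin δ ≈ 0.240, b = sin(fδ)/sin δ ≈ 0.956.
p = a·p₁ + b·p₂ ≈ (-0.877, 0.221, -0.427); φ = arcsin(p_z) ≈ -25.26°, λ = atan2(p_y, p_x) ≈ 165.85°.

≈ 25°S, 166°E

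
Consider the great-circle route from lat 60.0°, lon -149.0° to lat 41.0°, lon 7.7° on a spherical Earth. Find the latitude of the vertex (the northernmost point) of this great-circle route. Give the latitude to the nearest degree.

≈ 81°

The great circle lies in the plane with unit normal n̂ = (p₁ × p₂)/|p₁ × p₂|.
Here n̂_z ≈ +0.153; the vertex latitude is φ_max = arccos|n̂_z| ≈ 81.2°.
Check via Clairaut: cos φ_max = |cos φ₁| · sin C = cos(60.0°)·sin(17.8°) ≈ 0.153, again giving ≈ 81.2°.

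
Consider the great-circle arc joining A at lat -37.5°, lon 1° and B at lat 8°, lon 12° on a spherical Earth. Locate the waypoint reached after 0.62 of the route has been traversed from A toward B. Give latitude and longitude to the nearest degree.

≈ lat -9°, lon 8°

Convert each endpoint to a unit vector on the sphere (x = cos φ cos λ, y = cos φ sin λ, z = sin φ).
The central angle between the endpoints is δ = arccos(p₁·p₂) ≈ 0.814 rad (46.6°).
Interpolate at f = 0.62 with slerp weights a = sin((1−f)δ)/sin δ ≈ 0.419, b = sin(fδ)/sin δ ≈ 0.665.
p = a·p₁ + b·p₂ ≈ (0.976, 0.143, -0.162); φ = arcsin(p_z) ≈ -9.34°, λ = atan2(p_y, p_x) ≈ 8.32°.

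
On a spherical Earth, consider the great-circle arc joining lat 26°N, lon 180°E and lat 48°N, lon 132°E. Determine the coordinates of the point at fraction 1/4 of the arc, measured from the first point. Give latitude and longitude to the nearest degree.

From cos δ = sin φ₁ sin φ₂ + cos φ₁ cos φ₂ cos Δλ, the central angle is δ ≈ 0.755 rad (43.3°).
Interpolate at f = 1/4 with slerp weights a = sin((1−f)δ)/sin δ ≈ 0.783, b = sin(fδ)/sin δ ≈ 0.274.
p = a·p₁ + b·p₂ ≈ (-0.826, 0.136, 0.547); φ = arcsin(p_z) ≈ 33.14°, λ = atan2(p_y, p_x) ≈ 170.64°.

≈ lat 33°N, lon 171°E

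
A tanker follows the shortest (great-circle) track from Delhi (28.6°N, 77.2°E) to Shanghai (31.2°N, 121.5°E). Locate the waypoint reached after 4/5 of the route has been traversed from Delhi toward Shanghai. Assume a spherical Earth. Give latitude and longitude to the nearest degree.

Write both endpoints as unit vectors p₁, p₂ with components (cos φ cos λ, cos φ sin λ, sin φ).
The central angle between the endpoints is δ = arccos(p₁·p₂) ≈ 0.667 rad (38.2°).
Interpolate at f = 4/5 with slerp weights a = sin((1−f)δ)/sin δ ≈ 0.215, b = sin(fδ)/sin δ ≈ 0.822.
p = a·p₁ + b·p₂ ≈ (-0.326, 0.784, 0.529); φ = arcsin(p_z) ≈ 31.93°, λ = atan2(p_y, p_x) ≈ 112.56°.

≈ (32°N, 113°E)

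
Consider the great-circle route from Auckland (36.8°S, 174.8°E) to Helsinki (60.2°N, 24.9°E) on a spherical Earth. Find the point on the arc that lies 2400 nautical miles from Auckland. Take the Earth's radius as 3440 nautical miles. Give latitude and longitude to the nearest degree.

The haversine formula gives a central angle δ ≈ 2.614 rad (149.8°) between the endpoints. The total great-circle distance is δ·R ≈ 2.614 × 3440 ≈ 8993 nmi, so the target fraction is f = 2400/8993 ≈ 0.267.
Interpolate at f ≈ 0.267 with slerp weights a = sin((1−f)δ)/sin δ ≈ 1.869, b = sin(fδ)/sin δ ≈ 1.276.
p = a·p₁ + b·p₂ ≈ (-0.915, 0.403, -0.012); φ = arcsin(p_z) ≈ -0.70°, λ = atan2(p_y, p_x) ≈ 156.25°.

≈ (1°S, 156°E)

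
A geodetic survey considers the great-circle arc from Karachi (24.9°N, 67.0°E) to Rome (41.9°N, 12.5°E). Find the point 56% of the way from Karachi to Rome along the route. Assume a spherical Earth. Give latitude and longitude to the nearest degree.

≈ 38°N, 39°E

Write both endpoints as unit vectors p₁, p₂ with components (cos φ cos λ, cos φ sin λ, sin φ).
The central angle between the endpoints is δ = arccos(p₁·p₂) ≈ 0.832 rad (47.7°).
Interpolate at f = 0.56 with slerp weights a = sin((1−f)δ)/sin δ ≈ 0.484, b = sin(fδ)/sin δ ≈ 0.608.
p = a·p₁ + b·p₂ ≈ (0.613, 0.502, 0.610); φ = arcsin(p_z) ≈ 37.57°, λ = atan2(p_y, p_x) ≈ 39.32°.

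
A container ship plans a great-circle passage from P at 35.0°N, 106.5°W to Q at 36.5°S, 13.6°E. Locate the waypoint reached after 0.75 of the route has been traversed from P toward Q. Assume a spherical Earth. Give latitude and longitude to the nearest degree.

Write both endpoints as unit vectors p₁, p₂ with components (cos φ cos λ, cos φ sin λ, sin φ).
The central angle between the endpoints is δ = arccos(p₁·p₂) ≈ 2.307 rad (132.2°).
Interpolate at f = 0.75 with slerp weights a = sin((1−f)δ)/sin δ ≈ 0.736, b = sin(fδ)/sin δ ≈ 1.332.
p = a·p₁ + b·p₂ ≈ (0.870, -0.326, -0.370); φ = arcsin(p_z) ≈ -21.74°, λ = atan2(p_y, p_x) ≈ -20.55°.

≈ 22°S, 21°W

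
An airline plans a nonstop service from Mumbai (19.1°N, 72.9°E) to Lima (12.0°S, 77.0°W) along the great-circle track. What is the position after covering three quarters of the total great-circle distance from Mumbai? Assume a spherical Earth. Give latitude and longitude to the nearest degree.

Write both endpoints as unit vectors p₁, p₂ with components (cos φ cos λ, cos φ sin λ, sin φ).
The central angle between the endpoints is δ = arccos(p₁·p₂) ≈ 2.621 rad (150.2°).
Interpolate at f = 3/4 with slerp weights a = sin((1−f)δ)/sin δ ≈ 1.226, b = sin(fδ)/sin δ ≈ 1.857.
p = a·p₁ + b·p₂ ≈ (0.749, -0.662, 0.015); φ = arcsin(p_z) ≈ 0.87°, λ = atan2(p_y, p_x) ≈ -41.48°.

≈ (1°N, 41°W)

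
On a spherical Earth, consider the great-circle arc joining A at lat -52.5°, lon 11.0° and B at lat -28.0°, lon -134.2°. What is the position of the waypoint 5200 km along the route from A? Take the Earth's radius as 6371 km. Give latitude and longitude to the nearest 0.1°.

From cos δ = sin φ₁ sin φ₂ + cos φ₁ cos φ₂ cos Δλ, the central angle is δ ≈ 1.640 rad (94.0°). The total great-circle distance is δ·R ≈ 1.640 × 6371 ≈ 10447 km, so the target fraction is f = 5200/10447 ≈ 0.498.
Interpolate at f ≈ 0.498 with slerp weights a = sin((1−f)δ)/sin δ ≈ 0.735, b = sin(fδ)/sin δ ≈ 0.730.
p = a·p₁ + b·p₂ ≈ (-0.010, -0.377, -0.926); φ = arcsin(p_z) ≈ -67.85°, λ = atan2(p_y, p_x) ≈ -91.54°.

≈ lat -67.9°, lon -91.5°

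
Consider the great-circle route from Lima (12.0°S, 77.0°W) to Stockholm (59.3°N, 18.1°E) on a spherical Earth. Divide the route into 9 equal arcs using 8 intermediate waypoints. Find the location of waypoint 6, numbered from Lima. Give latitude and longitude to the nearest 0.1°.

≈ (44.5°N, 34.1°W)

From cos δ = sin φ₁ sin φ₂ + cos φ₁ cos φ₂ cos Δλ, the central angle is δ ≈ 1.796 rad (102.9°).
Interpolate at f = 6/9 with slerp weights a = sin((1−f)δ)/sin δ ≈ 0.578, b = sin(fδ)/sin δ ≈ 0.955.
p = a·p₁ + b·p₂ ≈ (0.591, -0.399, 0.701); φ = arcsin(p_z) ≈ 44.51°, λ = atan2(p_y, p_x) ≈ -34.07°.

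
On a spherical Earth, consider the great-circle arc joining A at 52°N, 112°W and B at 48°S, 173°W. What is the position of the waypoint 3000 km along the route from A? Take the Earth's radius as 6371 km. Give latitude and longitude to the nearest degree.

≈ 29°N, 131°W

Convert each endpoint to a unit vector on the sphere (x = cos φ cos λ, y = cos φ sin λ, z = sin φ).
The central angle between the endpoints is δ = arccos(p₁·p₂) ≈ 1.967 rad (112.7°). The total great-circle distance is δ·R ≈ 1.967 × 6371 ≈ 12532 km, so the target fraction is f = 3000/12532 ≈ 0.239.
Interpolate at f ≈ 0.239 with slerp weights a = sin((1−f)δ)/sin δ ≈ 1.081, b = sin(fδ)/sin δ ≈ 0.492.
p = a·p₁ + b·p₂ ≈ (-0.576, -0.657, 0.486); φ = arcsin(p_z) ≈ 29.10°, λ = atan2(p_y, p_x) ≈ -131.23°.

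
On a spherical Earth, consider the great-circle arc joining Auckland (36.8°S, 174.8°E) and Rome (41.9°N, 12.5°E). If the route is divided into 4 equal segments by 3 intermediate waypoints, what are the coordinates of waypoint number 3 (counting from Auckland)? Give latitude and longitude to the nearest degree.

Write both endpoints as unit vectors p₁, p₂ with components (cos φ cos λ, cos φ sin λ, sin φ).
The central angle between the endpoints is δ = arccos(p₁·p₂) ≈ 2.887 rad (165.4°).
Interpolate at f = 3/4 with slerp weights a = sin((1−f)δ)/sin δ ≈ 2.626, b = sin(fδ)/sin δ ≈ 3.292.
p = a·p₁ + b·p₂ ≈ (0.298, 0.721, 0.626); φ = arcsin(p_z) ≈ 38.72°, λ = atan2(p_y, p_x) ≈ 67.53°.

≈ 39°N, 68°E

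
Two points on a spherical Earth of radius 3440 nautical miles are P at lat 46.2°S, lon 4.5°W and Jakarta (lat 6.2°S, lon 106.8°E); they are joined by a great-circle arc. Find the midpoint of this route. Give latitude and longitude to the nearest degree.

≈ lat 40°S, lon 66°E

Convert each endpoint to a unit vector on the sphere (x = cos φ cos λ, y = cos φ sin λ, z = sin φ).
The central angle between the endpoints is δ = arccos(p₁·p₂) ≈ 1.744 rad (99.9°).
Interpolate at f = 1/2 with slerp weights a = sin((1−f)δ)/sin δ ≈ 0.777, b = sin(fδ)/sin δ ≈ 0.777.
p = a·p₁ + b·p₂ ≈ (0.313, 0.697, -0.645); φ = arcsin(p_z) ≈ -40.15°, λ = atan2(p_y, p_x) ≈ 65.83°.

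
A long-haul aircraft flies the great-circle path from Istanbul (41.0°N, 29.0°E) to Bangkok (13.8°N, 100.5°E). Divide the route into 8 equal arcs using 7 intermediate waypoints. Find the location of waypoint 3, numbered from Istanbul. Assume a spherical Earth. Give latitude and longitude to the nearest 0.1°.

From cos δ = sin φ₁ sin φ₂ + cos φ₁ cos φ₂ cos Δλ, the central angle is δ ≈ 1.171 rad (67.1°).
Interpolate at f = 3/8 with slerp weights a = sin((1−f)δ)/sin δ ≈ 0.726, b = sin(fδ)/sin δ ≈ 0.462.
p = a·p₁ + b·p₂ ≈ (0.397, 0.706, 0.586); φ = arcsin(p_z) ≈ 35.88°, λ = atan2(p_y, p_x) ≈ 60.64°.

≈ (35.9°N, 60.6°E)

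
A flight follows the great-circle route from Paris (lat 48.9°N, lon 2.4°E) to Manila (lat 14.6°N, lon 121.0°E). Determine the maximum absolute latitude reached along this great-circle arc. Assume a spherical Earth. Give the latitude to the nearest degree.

≈ 56°N

The great circle lies in the plane with unit normal n̂ = (p₁ × p₂)/|p₁ × p₂|.
Here n̂_z ≈ +0.562; the vertex latitude is φ_max = arccos|n̂_z| ≈ 55.8°.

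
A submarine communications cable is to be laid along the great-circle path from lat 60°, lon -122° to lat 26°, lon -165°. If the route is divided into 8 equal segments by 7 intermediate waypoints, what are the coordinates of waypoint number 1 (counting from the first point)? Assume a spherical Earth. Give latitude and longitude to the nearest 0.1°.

The haversine formula gives a central angle δ ≈ 0.784 rad (44.9°) between the endpoints.
Interpolate at f = 1/8 with slerp weights a = sin((1−f)δ)/sin δ ≈ 0.897, b = sin(fδ)/sin δ ≈ 0.139.
p = a·p₁ + b·p₂ ≈ (-0.358, -0.413, 0.838); φ = arcsin(p_z) ≈ 56.89°, λ = atan2(p_y, p_x) ≈ -130.94°.

≈ lat 56.9°, lon -130.9°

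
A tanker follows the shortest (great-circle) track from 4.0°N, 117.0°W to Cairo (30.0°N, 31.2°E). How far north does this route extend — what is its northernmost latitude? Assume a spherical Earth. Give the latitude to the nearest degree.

≈ 50°N

The great circle lies in the plane with unit normal n̂ = (p₁ × p₂)/|p₁ × p₂|.
Here n̂_z ≈ +0.637; the vertex latitude is φ_max = arccos|n̂_z| ≈ 50.4°.
Check via Clairaut: cos φ_max = |cos φ₁| · sin C = cos(4.0°)·sin(39.7°) ≈ 0.637, again giving ≈ 50.4°.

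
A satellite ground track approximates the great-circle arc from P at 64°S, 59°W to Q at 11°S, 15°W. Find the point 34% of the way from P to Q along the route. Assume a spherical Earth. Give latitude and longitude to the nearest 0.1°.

≈ 47.9°S, 34.6°W

Write both endpoints as unit vectors p₁, p₂ with components (cos φ cos λ, cos φ sin λ, sin φ).
The central angle between the endpoints is δ = arccos(p₁·p₂) ≈ 1.069 rad (61.2°).
Interpolate at f = 0.34 with slerp weights a = sin((1−f)δ)/sin δ ≈ 0.740, b = sin(fδ)/sin δ ≈ 0.405.
p = a·p₁ + b·p₂ ≈ (0.551, -0.381, -0.742); φ = arcsin(p_z) ≈ -47.91°, λ = atan2(p_y, p_x) ≈ -34.64°.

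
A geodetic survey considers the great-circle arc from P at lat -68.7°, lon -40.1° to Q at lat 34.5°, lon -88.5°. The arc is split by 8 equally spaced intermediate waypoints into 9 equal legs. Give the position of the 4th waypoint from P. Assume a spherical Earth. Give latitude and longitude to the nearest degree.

≈ lat -24°, lon -73°

The haversine formula gives a central angle δ ≈ 1.906 rad (109.2°) between the endpoints.
Interpolate at f = 4/9 with slerp weights a = sin((1−f)δ)/sin δ ≈ 0.923, b = sin(fδ)/sin δ ≈ 0.794.
p = a·p₁ + b·p₂ ≈ (0.274, -0.870, -0.411); φ = arcsin(p_z) ≈ -24.25°, λ = atan2(p_y, p_x) ≈ -72.54°.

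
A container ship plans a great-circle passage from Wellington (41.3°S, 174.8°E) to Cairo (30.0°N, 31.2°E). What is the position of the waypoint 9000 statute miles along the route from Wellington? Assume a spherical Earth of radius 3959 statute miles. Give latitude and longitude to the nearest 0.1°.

Write both endpoints as unit vectors p₁, p₂ with components (cos φ cos λ, cos φ sin λ, sin φ).
The central angle between the endpoints is δ = arccos(p₁·p₂) ≈ 2.594 rad (148.6°). The total great-circle distance is δ·R ≈ 2.594 × 3959 ≈ 10269 mi, so the target fraction is f = 9000/10269 ≈ 0.876.
Interpolate at f ≈ 0.876 with slerp weights a = sin((1−f)δ)/sin δ ≈ 0.605, b = sin(fδ)/sin δ ≈ 1.465.
p = a·p₁ + b·p₂ ≈ (0.633, 0.699, 0.333); φ = arcsin(p_z) ≈ 19.48°, λ = atan2(p_y, p_x) ≈ 47.82°.

≈ (19.5°N, 47.8°E)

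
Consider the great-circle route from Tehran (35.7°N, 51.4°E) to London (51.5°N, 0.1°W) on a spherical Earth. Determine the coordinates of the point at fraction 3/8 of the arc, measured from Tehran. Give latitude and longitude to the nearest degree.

≈ (44°N, 36°E)

Convert each endpoint to a unit vector on the sphere (x = cos φ cos λ, y = cos φ sin λ, z = sin φ).
The central angle between the endpoints is δ = arccos(p₁·p₂) ≈ 0.690 rad (39.5°).
Interpolate at f = 3/8 with slerp weights a = sin((1−f)δ)/sin δ ≈ 0.657, b = sin(fδ)/sin δ ≈ 0.402.
p = a·p₁ + b·p₂ ≈ (0.583, 0.416, 0.698); φ = arcsin(p_z) ≈ 44.25°, λ = atan2(p_y, p_x) ≈ 35.53°.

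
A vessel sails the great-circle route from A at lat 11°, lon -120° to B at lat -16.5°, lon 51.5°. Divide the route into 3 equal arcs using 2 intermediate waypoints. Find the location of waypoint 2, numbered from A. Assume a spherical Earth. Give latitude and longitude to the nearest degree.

Write both endpoints as unit vectors p₁, p₂ with components (cos φ cos λ, cos φ sin λ, sin φ).
The central angle between the endpoints is δ = arccos(p₁·p₂) ≈ 2.969 rad (170.1°).
Interpolate at f = 2/3 with slerp weights a = sin((1−f)δ)/sin δ ≈ 4.853, b = sin(fδ)/sin δ ≈ 5.329.
p = a·p₁ + b·p₂ ≈ (0.799, -0.126, -0.588); φ = arcsin(p_z) ≈ -35.99°, λ = atan2(p_y, p_x) ≈ -8.98°.

≈ lat -36°, lon -9°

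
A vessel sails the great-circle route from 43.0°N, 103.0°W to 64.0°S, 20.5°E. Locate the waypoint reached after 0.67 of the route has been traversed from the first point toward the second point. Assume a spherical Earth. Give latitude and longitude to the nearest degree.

≈ 40°S, 52°W

From cos δ = sin φ₁ sin φ₂ + cos φ₁ cos φ₂ cos Δλ, the central angle is δ ≈ 2.481 rad (142.2°).
Interpolate at f = 0.67 with slerp weights a = sin((1−f)δ)/sin δ ≈ 1.191, b = sin(fδ)/sin δ ≈ 1.624.
p = a·p₁ + b·p₂ ≈ (0.471, -0.599, -0.647); φ = arcsin(p_z) ≈ -40.33°, λ = atan2(p_y, p_x) ≈ -51.85°.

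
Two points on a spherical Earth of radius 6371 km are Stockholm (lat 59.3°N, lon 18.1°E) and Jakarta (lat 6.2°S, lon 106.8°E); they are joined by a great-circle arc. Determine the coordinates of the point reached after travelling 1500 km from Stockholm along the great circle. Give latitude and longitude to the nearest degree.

From cos δ = sin φ₁ sin φ₂ + cos φ₁ cos φ₂ cos Δλ, the central angle is δ ≈ 1.652 rad (94.7°). The total great-circle distance is δ·R ≈ 1.652 × 6371 ≈ 10526 km, so the target fraction is f = 1500/10526 ≈ 0.142.
Interpolate at f ≈ 0.142 with slerp weights a = sin((1−f)δ)/sin δ ≈ 0.991, b = sin(fδ)/sin δ ≈ 0.234.
p = a·p₁ + b·p₂ ≈ (0.414, 0.380, 0.827); φ = arcsin(p_z) ≈ 55.81°, λ = atan2(p_y, p_x) ≈ 42.56°.

≈ lat 56°N, lon 43°E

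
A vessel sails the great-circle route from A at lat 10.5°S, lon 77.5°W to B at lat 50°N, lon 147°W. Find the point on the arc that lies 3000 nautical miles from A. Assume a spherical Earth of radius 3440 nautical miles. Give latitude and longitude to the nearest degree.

≈ lat 29°N, lon 109°W

Write both endpoints as unit vectors p₁, p₂ with components (cos φ cos λ, cos φ sin λ, sin φ).
The central angle between the endpoints is δ = arccos(p₁·p₂) ≈ 1.489 rad (85.3°). The total great-circle distance is δ·R ≈ 1.489 × 3440 ≈ 5122 nmi, so the target fraction is f = 3000/5122 ≈ 0.586.
Interpolate at f ≈ 0.586 with slerp weights a = sin((1−f)δ)/sin δ ≈ 0.580, b = sin(fδ)/sin δ ≈ 0.768.
p = a·p₁ + b·p₂ ≈ (-0.291, -0.826, 0.483); φ = arcsin(p_z) ≈ 28.86°, λ = atan2(p_y, p_x) ≈ -109.38°.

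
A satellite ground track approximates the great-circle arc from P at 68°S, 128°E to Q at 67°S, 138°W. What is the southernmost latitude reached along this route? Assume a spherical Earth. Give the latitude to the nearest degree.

The great circle lies in the plane with unit normal n̂ = (p₁ × p₂)/|p₁ × p₂|.
Here n̂_z ≈ +0.272; the vertex latitude is φ_max = arccos|n̂_z| ≈ 74.2°.
Check via Clairaut: cos φ_max = |cos φ₁| · sin C = cos(68.0°)·sin(133.5°) ≈ 0.272, again giving ≈ 74.2°.

≈ 74°S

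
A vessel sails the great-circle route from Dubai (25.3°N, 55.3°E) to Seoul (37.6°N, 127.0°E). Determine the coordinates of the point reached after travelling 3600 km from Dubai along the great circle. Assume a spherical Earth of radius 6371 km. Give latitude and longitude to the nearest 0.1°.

The haversine formula gives a central angle δ ≈ 1.064 rad (60.9°) between the endpoints. The total great-circle distance is δ·R ≈ 1.064 × 6371 ≈ 6777 km, so the target fraction is f = 3600/6777 ≈ 0.531.
Interpolate at f ≈ 0.531 with slerp weights a = sin((1−f)δ)/sin δ ≈ 0.547, b = sin(fδ)/sin δ ≈ 0.613.
p = a·p₁ + b·p₂ ≈ (-0.011, 0.794, 0.608); φ = arcsin(p_z) ≈ 37.41°, λ = atan2(p_y, p_x) ≈ 90.76°.

≈ (37.4°N, 90.8°E)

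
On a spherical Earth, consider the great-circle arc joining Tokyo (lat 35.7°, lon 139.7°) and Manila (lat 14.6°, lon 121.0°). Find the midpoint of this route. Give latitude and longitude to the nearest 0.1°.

≈ lat 25.4°, lon 129.5°

Convert each endpoint to a unit vector on the sphere (x = cos φ cos λ, y = cos φ sin λ, z = sin φ).
The central angle between the endpoints is δ = arccos(p₁·p₂) ≈ 0.470 rad (26.9°).
Interpolate at f = 1/2 with slerp weights a = sin((1−f)δ)/sin δ ≈ 0.514, b = sin(fδ)/sin δ ≈ 0.514.
p = a·p₁ + b·p₂ ≈ (-0.575, 0.697, 0.430); φ = arcsin(p_z) ≈ 25.44°, λ = atan2(p_y, p_x) ≈ 129.53°.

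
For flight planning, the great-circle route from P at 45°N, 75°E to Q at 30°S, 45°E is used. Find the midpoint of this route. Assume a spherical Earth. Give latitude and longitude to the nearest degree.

≈ 8°N, 58°E

Convert each endpoint to a unit vector on the sphere (x = cos φ cos λ, y = cos φ sin λ, z = sin φ).
The central angle between the endpoints is δ = arccos(p₁·p₂) ≈ 1.393 rad (79.8°).
Interpolate at f = 1/2 with slerp weights a = sin((1−f)δ)/sin δ ≈ 0.652, b = sin(fδ)/sin δ ≈ 0.652.
p = a·p₁ + b·p₂ ≈ (0.518, 0.844, 0.135); φ = arcsin(p_z) ≈ 7.76°, λ = atan2(p_y, p_x) ≈ 58.45°.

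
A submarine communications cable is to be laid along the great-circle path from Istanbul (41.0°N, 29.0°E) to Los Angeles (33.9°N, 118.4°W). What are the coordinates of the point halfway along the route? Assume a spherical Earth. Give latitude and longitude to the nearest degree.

≈ 70°N, 54°W

Convert each endpoint to a unit vector on the sphere (x = cos φ cos λ, y = cos φ sin λ, z = sin φ).
The central angle between the endpoints is δ = arccos(p₁·p₂) ≈ 1.733 rad (99.3°).
Interpolate at f = 1/2 with slerp weights a = sin((1−f)δ)/sin δ ≈ 0.772, b = sin(fδ)/sin δ ≈ 0.772.
p = a·p₁ + b·p₂ ≈ (0.205, -0.281, 0.937); φ = arcsin(p_z) ≈ 69.63°, λ = atan2(p_y, p_x) ≈ -53.93°.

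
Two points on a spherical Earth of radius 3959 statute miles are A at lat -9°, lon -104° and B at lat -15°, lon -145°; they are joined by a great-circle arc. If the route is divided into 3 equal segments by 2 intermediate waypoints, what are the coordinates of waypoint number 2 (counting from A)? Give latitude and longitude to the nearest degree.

≈ lat -14°, lon -131°

Convert each endpoint to a unit vector on the sphere (x = cos φ cos λ, y = cos φ sin λ, z = sin φ).
The central angle between the endpoints is δ = arccos(p₁·p₂) ≈ 0.707 rad (40.5°).
Interpolate at f = 2/3 with slerp weights a = sin((1−f)δ)/sin δ ≈ 0.359, b = sin(fδ)/sin δ ≈ 0.699.
p = a·p₁ + b·p₂ ≈ (-0.639, -0.732, -0.237); φ = arcsin(p_z) ≈ -13.72°, λ = atan2(p_y, p_x) ≈ -131.13°.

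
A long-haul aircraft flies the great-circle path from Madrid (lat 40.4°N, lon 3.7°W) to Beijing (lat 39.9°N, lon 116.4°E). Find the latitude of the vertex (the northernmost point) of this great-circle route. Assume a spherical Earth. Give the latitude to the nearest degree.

The great circle lies in the plane with unit normal n̂ = (p₁ × p₂)/|p₁ × p₂|.
Here n̂_z ≈ +0.509; the vertex latitude is φ_max = arccos|n̂_z| ≈ 59.4°.
Check via Clairaut: cos φ_max = |cos φ₁| · sin C = cos(40.4°)·sin(42.0°) ≈ 0.509, again giving ≈ 59.4°.

≈ 59°N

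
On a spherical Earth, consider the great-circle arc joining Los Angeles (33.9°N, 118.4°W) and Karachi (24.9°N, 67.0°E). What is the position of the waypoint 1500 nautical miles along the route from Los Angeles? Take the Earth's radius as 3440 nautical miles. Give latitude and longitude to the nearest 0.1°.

Convert each endpoint to a unit vector on the sphere (x = cos φ cos λ, y = cos φ sin λ, z = sin φ).
The central angle between the endpoints is δ = arccos(p₁·p₂) ≈ 2.111 rad (121.0°). The total great-circle distance is δ·R ≈ 2.111 × 3440 ≈ 7263 nmi, so the target fraction is f = 1500/7263 ≈ 0.207.
Interpolate at f ≈ 0.207 with slerp weights a = sin((1−f)δ)/sin δ ≈ 1.160, b = sin(fδ)/sin δ ≈ 0.493.
p = a·p₁ + b·p₂ ≈ (-0.283, -0.436, 0.854); φ = arcsin(p_z) ≈ 58.69°, λ = atan2(p_y, p_x) ≈ -123.04°.

≈ 58.7°N, 123.0°W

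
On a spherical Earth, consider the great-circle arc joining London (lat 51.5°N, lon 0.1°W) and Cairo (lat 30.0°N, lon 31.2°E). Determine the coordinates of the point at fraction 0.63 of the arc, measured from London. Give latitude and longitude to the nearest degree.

≈ lat 39°N, lon 22°E

The haversine formula gives a central angle δ ≈ 0.551 rad (31.6°) between the endpoints.
Interpolate at f = 0.63 with slerp weights a = sin((1−f)δ)/sin δ ≈ 0.387, b = sin(fδ)/sin δ ≈ 0.650.
p = a·p₁ + b·p₂ ≈ (0.722, 0.291, 0.628); φ = arcsin(p_z) ≈ 38.87°, λ = atan2(p_y, p_x) ≈ 21.96°.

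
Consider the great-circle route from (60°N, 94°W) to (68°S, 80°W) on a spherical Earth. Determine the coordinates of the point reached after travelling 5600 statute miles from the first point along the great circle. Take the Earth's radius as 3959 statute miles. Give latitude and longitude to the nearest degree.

≈ (21°S, 87°W)

Convert each endpoint to a unit vector on the sphere (x = cos φ cos λ, y = cos φ sin λ, z = sin φ).
The central angle between the endpoints is δ = arccos(p₁·p₂) ≈ 2.241 rad (128.4°). The total great-circle distance is δ·R ≈ 2.241 × 3959 ≈ 8873 mi, so the target fraction is f = 5600/8873 ≈ 0.631.
Interpolate at f ≈ 0.631 with slerp weights a = sin((1−f)δ)/sin δ ≈ 0.939, b = sin(fδ)/sin δ ≈ 1.261.
p = a·p₁ + b·p₂ ≈ (0.049, -0.933, -0.356); φ = arcsin(p_z) ≈ -20.84°, λ = atan2(p_y, p_x) ≈ -86.98°.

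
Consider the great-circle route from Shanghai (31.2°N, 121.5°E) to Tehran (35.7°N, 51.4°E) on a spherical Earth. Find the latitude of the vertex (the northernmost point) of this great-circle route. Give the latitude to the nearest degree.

The great circle lies in the plane with unit normal n̂ = (p₁ × p₂)/|p₁ × p₂|.
Here n̂_z ≈ -0.775; the vertex latitude is φ_max = arccos|n̂_z| ≈ 39.2°.

≈ 39°N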